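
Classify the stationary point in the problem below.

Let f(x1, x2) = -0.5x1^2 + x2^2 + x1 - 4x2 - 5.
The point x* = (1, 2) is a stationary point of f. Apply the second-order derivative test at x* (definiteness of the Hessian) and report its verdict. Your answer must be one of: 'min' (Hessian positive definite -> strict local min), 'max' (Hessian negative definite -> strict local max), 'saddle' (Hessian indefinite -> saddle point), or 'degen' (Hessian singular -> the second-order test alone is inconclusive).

Compute the Hessian H = grad^2 f:
  H = [[-1, 0], [0, 2]]
Verify stationarity: grad f(x*) = H x* + g = (0, 0).
Eigenvalues of H: -1, 2.
Eigenvalues have mixed signs, so H is indefinite -> x* is a saddle point.

saddle


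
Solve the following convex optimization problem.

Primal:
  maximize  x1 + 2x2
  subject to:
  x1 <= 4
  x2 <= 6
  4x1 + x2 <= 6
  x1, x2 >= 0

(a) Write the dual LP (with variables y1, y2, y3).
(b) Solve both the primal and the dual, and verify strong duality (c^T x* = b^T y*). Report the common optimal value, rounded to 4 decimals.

The standard primal-dual pair for 'max c^T x s.t. A x <= b, x >= 0' is:
  Dual:  min b^T y  s.t.  A^T y >= c,  y >= 0.

So the dual LP is:
  minimize  4y1 + 6y2 + 6y3
  subject to:
    y1 + 4y3 >= 1
    y2 + y3 >= 2
    y1, y2, y3 >= 0

Solving the primal: x* = (0, 6).
  primal value c^T x* = 12.
Solving the dual: y* = (0, 1.75, 0.25).
  dual value b^T y* = 12.
Strong duality: c^T x* = b^T y*. Confirmed.

12


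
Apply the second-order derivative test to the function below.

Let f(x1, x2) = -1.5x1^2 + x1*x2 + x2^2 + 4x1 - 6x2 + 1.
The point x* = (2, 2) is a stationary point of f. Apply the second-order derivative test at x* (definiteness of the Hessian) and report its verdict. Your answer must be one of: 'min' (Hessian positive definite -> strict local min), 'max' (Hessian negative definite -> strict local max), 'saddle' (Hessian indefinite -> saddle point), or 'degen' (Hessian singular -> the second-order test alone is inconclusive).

Compute the Hessian H = grad^2 f:
  H = [[-3, 1], [1, 2]]
Verify stationarity: grad f(x*) = H x* + g = (0, 0).
Eigenvalues of H: -3.1926, 2.1926.
Eigenvalues have mixed signs, so H is indefinite -> x* is a saddle point.

saddle


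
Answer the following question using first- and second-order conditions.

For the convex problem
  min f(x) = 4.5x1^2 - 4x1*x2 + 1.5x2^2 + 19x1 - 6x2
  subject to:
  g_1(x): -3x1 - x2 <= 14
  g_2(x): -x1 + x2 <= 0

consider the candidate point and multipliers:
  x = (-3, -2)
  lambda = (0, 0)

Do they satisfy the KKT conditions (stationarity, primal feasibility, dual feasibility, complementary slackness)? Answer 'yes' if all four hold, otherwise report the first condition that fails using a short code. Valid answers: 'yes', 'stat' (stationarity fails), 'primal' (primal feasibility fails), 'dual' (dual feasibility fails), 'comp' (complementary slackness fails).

Gradient of f: grad f(x) = Q x + c = (0, 0)
Constraint values g_i(x) = a_i^T x - b_i:
  g_1((-3, -2)) = -3
  g_2((-3, -2)) = 1
Stationarity residual: grad f(x) + sum_i lambda_i a_i = (0, 0)
  -> stationarity OK
Primal feasibility (all g_i <= 0): FAILS
Dual feasibility (all lambda_i >= 0): OK
Complementary slackness (lambda_i * g_i(x) = 0 for all i): OK

Verdict: the first failing condition is primal_feasibility -> primal.

primal


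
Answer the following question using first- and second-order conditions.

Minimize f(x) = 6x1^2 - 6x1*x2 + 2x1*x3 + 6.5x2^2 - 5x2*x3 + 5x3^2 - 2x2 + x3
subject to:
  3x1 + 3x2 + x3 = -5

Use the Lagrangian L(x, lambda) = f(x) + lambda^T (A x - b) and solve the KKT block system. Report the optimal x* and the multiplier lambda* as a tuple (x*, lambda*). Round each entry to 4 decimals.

Form the Lagrangian:
  L(x, lambda) = (1/2) x^T Q x + c^T x + lambda^T (A x - b)
Stationarity (grad_x L = 0): Q x + c + A^T lambda = 0.
Primal feasibility: A x = b.

This gives the KKT block system:
  [ Q   A^T ] [ x     ]   [-c ]
  [ A    0  ] [ lambda ] = [ b ]

Solving the linear system:
  x*      = (-0.726, -0.7706, -0.5104)
  lambda* = (1.7031)
  f(x*)   = 4.7731

x* = (-0.726, -0.7706, -0.5104), lambda* = (1.7031)


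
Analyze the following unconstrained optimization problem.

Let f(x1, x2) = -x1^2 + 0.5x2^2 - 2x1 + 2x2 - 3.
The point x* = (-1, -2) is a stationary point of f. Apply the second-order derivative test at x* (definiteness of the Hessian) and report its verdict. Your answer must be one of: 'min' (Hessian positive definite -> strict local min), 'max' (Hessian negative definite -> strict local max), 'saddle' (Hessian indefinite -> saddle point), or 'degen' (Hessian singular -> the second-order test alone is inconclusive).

Compute the Hessian H = grad^2 f:
  H = [[-2, 0], [0, 1]]
Verify stationarity: grad f(x*) = H x* + g = (0, 0).
Eigenvalues of H: -2, 1.
Eigenvalues have mixed signs, so H is indefinite -> x* is a saddle point.

saddle


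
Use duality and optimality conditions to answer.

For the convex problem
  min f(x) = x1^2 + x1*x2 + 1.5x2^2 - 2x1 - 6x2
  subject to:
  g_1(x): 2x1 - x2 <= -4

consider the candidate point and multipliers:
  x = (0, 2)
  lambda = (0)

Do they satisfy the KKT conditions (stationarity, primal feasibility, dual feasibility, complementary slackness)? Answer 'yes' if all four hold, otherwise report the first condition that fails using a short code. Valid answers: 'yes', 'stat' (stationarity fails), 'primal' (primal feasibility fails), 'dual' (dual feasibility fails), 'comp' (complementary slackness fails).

Gradient of f: grad f(x) = Q x + c = (0, 0)
Constraint values g_i(x) = a_i^T x - b_i:
  g_1((0, 2)) = 2
Stationarity residual: grad f(x) + sum_i lambda_i a_i = (0, 0)
  -> stationarity OK
Primal feasibility (all g_i <= 0): FAILS
Dual feasibility (all lambda_i >= 0): OK
Complementary slackness (lambda_i * g_i(x) = 0 for all i): OK

Verdict: the first failing condition is primal_feasibility -> primal.

primal


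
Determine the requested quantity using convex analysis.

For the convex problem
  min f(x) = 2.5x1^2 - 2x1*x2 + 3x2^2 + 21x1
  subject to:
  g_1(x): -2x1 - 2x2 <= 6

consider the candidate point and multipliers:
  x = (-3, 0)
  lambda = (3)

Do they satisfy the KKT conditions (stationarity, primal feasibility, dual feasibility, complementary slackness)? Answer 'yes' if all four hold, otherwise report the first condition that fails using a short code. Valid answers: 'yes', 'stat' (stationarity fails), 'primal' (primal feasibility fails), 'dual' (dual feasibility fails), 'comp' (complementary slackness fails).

Gradient of f: grad f(x) = Q x + c = (6, 6)
Constraint values g_i(x) = a_i^T x - b_i:
  g_1((-3, 0)) = 0
Stationarity residual: grad f(x) + sum_i lambda_i a_i = (0, 0)
  -> stationarity OK
Primal feasibility (all g_i <= 0): OK
Dual feasibility (all lambda_i >= 0): OK
Complementary slackness (lambda_i * g_i(x) = 0 for all i): OK

Verdict: yes, KKT holds.

yes


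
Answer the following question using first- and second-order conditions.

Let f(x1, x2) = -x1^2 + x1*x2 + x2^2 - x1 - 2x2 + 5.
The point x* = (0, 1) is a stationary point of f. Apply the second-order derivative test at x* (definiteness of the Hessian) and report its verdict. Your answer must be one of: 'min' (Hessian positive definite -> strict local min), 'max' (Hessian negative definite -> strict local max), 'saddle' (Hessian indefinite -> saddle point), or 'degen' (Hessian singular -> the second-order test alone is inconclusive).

Compute the Hessian H = grad^2 f:
  H = [[-2, 1], [1, 2]]
Verify stationarity: grad f(x*) = H x* + g = (0, 0).
Eigenvalues of H: -2.2361, 2.2361.
Eigenvalues have mixed signs, so H is indefinite -> x* is a saddle point.

saddle


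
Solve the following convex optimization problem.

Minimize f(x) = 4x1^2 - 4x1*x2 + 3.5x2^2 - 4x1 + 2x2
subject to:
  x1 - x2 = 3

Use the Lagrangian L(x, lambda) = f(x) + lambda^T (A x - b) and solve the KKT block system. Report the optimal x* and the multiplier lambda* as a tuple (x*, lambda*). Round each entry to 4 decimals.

Form the Lagrangian:
  L(x, lambda) = (1/2) x^T Q x + c^T x + lambda^T (A x - b)
Stationarity (grad_x L = 0): Q x + c + A^T lambda = 0.
Primal feasibility: A x = b.

This gives the KKT block system:
  [ Q   A^T ] [ x     ]   [-c ]
  [ A    0  ] [ lambda ] = [ b ]

Solving the linear system:
  x*      = (1.5714, -1.4286)
  lambda* = (-14.2857)
  f(x*)   = 16.8571

x* = (1.5714, -1.4286), lambda* = (-14.2857)


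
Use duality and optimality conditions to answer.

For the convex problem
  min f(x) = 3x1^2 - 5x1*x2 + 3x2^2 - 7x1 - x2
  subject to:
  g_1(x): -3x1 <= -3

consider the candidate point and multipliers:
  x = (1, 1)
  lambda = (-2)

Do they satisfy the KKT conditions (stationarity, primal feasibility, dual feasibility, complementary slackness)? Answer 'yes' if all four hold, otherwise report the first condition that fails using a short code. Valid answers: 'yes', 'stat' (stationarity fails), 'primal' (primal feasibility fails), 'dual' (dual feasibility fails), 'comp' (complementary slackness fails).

Gradient of f: grad f(x) = Q x + c = (-6, 0)
Constraint values g_i(x) = a_i^T x - b_i:
  g_1((1, 1)) = 0
Stationarity residual: grad f(x) + sum_i lambda_i a_i = (0, 0)
  -> stationarity OK
Primal feasibility (all g_i <= 0): OK
Dual feasibility (all lambda_i >= 0): FAILS
Complementary slackness (lambda_i * g_i(x) = 0 for all i): OK

Verdict: the first failing condition is dual_feasibility -> dual.

dual


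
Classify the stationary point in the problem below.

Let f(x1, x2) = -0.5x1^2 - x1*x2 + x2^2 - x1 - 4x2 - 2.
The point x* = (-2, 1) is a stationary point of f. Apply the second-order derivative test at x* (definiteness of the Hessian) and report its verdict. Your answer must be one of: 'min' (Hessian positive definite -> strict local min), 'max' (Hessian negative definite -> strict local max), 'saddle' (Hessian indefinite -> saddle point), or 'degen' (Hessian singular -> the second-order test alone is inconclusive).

Compute the Hessian H = grad^2 f:
  H = [[-1, -1], [-1, 2]]
Verify stationarity: grad f(x*) = H x* + g = (0, 0).
Eigenvalues of H: -1.3028, 2.3028.
Eigenvalues have mixed signs, so H is indefinite -> x* is a saddle point.

saddle


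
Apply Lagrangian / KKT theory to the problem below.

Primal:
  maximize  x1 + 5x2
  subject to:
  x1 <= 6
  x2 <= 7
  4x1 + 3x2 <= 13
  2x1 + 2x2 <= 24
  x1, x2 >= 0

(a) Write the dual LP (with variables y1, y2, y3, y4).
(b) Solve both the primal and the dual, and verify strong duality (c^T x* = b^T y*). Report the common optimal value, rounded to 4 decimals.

The standard primal-dual pair for 'max c^T x s.t. A x <= b, x >= 0' is:
  Dual:  min b^T y  s.t.  A^T y >= c,  y >= 0.

So the dual LP is:
  minimize  6y1 + 7y2 + 13y3 + 24y4
  subject to:
    y1 + 4y3 + 2y4 >= 1
    y2 + 3y3 + 2y4 >= 5
    y1, y2, y3, y4 >= 0

Solving the primal: x* = (0, 4.3333).
  primal value c^T x* = 21.6667.
Solving the dual: y* = (0, 0, 1.6667, 0).
  dual value b^T y* = 21.6667.
Strong duality: c^T x* = b^T y*. Confirmed.

21.6667


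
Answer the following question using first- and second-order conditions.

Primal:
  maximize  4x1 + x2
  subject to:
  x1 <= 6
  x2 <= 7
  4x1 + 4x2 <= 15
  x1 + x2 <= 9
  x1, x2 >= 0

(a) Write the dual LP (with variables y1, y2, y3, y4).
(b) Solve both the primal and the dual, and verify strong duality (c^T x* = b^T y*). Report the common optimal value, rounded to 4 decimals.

The standard primal-dual pair for 'max c^T x s.t. A x <= b, x >= 0' is:
  Dual:  min b^T y  s.t.  A^T y >= c,  y >= 0.

So the dual LP is:
  minimize  6y1 + 7y2 + 15y3 + 9y4
  subject to:
    y1 + 4y3 + y4 >= 4
    y2 + 4y3 + y4 >= 1
    y1, y2, y3, y4 >= 0

Solving the primal: x* = (3.75, 0).
  primal value c^T x* = 15.
Solving the dual: y* = (0, 0, 1, 0).
  dual value b^T y* = 15.
Strong duality: c^T x* = b^T y*. Confirmed.

15


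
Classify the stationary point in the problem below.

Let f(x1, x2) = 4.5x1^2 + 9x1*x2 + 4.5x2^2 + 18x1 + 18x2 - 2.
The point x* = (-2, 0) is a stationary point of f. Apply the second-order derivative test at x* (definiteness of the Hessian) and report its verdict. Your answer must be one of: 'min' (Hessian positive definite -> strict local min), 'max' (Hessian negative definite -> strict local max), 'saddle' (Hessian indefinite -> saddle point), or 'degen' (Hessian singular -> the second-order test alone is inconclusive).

Compute the Hessian H = grad^2 f:
  H = [[9, 9], [9, 9]]
Verify stationarity: grad f(x*) = H x* + g = (0, 0).
Eigenvalues of H: 0, 18.
H has a zero eigenvalue (singular; positive semidefinite but not definite), so H is neither positive definite, negative definite, nor indefinite. The second-order test alone is inconclusive -> degen.
(Indeed, f is constant along the null direction of H through x*, so x* is not a strict local extremum.)

degen


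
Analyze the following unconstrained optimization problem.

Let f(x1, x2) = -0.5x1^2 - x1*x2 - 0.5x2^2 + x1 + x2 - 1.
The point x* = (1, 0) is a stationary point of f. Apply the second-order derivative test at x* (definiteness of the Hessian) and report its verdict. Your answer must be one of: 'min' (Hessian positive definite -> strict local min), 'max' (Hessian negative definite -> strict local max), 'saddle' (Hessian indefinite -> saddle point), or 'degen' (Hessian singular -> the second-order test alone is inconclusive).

Compute the Hessian H = grad^2 f:
  H = [[-1, -1], [-1, -1]]
Verify stationarity: grad f(x*) = H x* + g = (0, 0).
Eigenvalues of H: -2, 0.
H has a zero eigenvalue (singular; negative semidefinite but not definite), so H is neither positive definite, negative definite, nor indefinite. The second-order test alone is inconclusive -> degen.
(Indeed, f is constant along the null direction of H through x*, so x* is not a strict local extremum.)

degen


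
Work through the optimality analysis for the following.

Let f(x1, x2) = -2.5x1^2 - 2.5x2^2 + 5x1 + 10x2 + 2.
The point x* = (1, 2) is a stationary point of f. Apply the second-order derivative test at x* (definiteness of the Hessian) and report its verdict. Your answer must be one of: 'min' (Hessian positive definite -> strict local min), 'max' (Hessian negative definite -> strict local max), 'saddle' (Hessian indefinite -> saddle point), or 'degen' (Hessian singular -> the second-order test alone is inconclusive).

Compute the Hessian H = grad^2 f:
  H = [[-5, 0], [0, -5]]
Verify stationarity: grad f(x*) = H x* + g = (0, 0).
Eigenvalues of H: -5, -5.
Both eigenvalues < 0, so H is negative definite -> x* is a strict local max.

max


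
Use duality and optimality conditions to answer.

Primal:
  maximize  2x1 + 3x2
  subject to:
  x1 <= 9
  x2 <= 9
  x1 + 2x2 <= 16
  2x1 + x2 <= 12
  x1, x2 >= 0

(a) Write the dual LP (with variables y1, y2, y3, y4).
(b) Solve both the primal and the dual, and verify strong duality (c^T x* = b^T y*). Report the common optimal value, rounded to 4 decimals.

The standard primal-dual pair for 'max c^T x s.t. A x <= b, x >= 0' is:
  Dual:  min b^T y  s.t.  A^T y >= c,  y >= 0.

So the dual LP is:
  minimize  9y1 + 9y2 + 16y3 + 12y4
  subject to:
    y1 + y3 + 2y4 >= 2
    y2 + 2y3 + y4 >= 3
    y1, y2, y3, y4 >= 0

Solving the primal: x* = (2.6667, 6.6667).
  primal value c^T x* = 25.3333.
Solving the dual: y* = (0, 0, 1.3333, 0.3333).
  dual value b^T y* = 25.3333.
Strong duality: c^T x* = b^T y*. Confirmed.

25.3333


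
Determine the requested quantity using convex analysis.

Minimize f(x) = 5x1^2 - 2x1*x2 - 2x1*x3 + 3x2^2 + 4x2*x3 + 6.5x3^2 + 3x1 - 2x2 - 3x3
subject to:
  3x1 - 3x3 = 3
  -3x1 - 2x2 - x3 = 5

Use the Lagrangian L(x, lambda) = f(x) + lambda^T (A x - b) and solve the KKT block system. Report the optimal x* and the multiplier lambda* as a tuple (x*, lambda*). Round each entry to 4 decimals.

Form the Lagrangian:
  L(x, lambda) = (1/2) x^T Q x + c^T x + lambda^T (A x - b)
Stationarity (grad_x L = 0): Q x + c + A^T lambda = 0.
Primal feasibility: A x = b.

This gives the KKT block system:
  [ Q   A^T ] [ x     ]   [-c ]
  [ A    0  ] [ lambda ] = [ b ]

Solving the linear system:
  x*      = (-0.6, -0.8, -1.6)
  lambda* = (-6.6, -6)
  f(x*)   = 27.2

x* = (-0.6, -0.8, -1.6), lambda* = (-6.6, -6)


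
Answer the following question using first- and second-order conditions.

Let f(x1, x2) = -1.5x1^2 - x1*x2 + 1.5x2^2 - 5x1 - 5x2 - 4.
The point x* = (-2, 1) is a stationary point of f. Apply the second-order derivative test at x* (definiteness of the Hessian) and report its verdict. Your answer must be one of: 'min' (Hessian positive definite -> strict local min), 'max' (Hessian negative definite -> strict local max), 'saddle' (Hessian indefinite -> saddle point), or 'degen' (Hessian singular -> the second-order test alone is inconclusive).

Compute the Hessian H = grad^2 f:
  H = [[-3, -1], [-1, 3]]
Verify stationarity: grad f(x*) = H x* + g = (0, 0).
Eigenvalues of H: -3.1623, 3.1623.
Eigenvalues have mixed signs, so H is indefinite -> x* is a saddle point.

saddle


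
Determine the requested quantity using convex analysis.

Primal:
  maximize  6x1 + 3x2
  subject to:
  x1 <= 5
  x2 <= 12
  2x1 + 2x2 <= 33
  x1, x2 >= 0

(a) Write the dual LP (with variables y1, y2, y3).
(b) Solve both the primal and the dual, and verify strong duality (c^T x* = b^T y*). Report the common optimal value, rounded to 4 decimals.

The standard primal-dual pair for 'max c^T x s.t. A x <= b, x >= 0' is:
  Dual:  min b^T y  s.t.  A^T y >= c,  y >= 0.

So the dual LP is:
  minimize  5y1 + 12y2 + 33y3
  subject to:
    y1 + 2y3 >= 6
    y2 + 2y3 >= 3
    y1, y2, y3 >= 0

Solving the primal: x* = (5, 11.5).
  primal value c^T x* = 64.5.
Solving the dual: y* = (3, 0, 1.5).
  dual value b^T y* = 64.5.
Strong duality: c^T x* = b^T y*. Confirmed.

64.5


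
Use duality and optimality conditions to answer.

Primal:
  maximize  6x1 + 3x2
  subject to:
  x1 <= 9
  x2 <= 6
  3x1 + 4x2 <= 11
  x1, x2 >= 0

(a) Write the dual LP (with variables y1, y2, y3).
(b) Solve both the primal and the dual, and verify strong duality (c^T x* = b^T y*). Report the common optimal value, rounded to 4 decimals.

The standard primal-dual pair for 'max c^T x s.t. A x <= b, x >= 0' is:
  Dual:  min b^T y  s.t.  A^T y >= c,  y >= 0.

So the dual LP is:
  minimize  9y1 + 6y2 + 11y3
  subject to:
    y1 + 3y3 >= 6
    y2 + 4y3 >= 3
    y1, y2, y3 >= 0

Solving the primal: x* = (3.6667, 0).
  primal value c^T x* = 22.
Solving the dual: y* = (0, 0, 2).
  dual value b^T y* = 22.
Strong duality: c^T x* = b^T y*. Confirmed.

22


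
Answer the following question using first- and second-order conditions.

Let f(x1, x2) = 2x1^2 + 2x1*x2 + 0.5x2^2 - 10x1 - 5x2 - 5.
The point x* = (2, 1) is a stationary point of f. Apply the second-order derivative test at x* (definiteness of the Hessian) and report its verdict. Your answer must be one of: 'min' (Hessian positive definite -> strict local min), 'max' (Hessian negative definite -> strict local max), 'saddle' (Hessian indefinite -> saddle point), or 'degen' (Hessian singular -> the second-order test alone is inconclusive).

Compute the Hessian H = grad^2 f:
  H = [[4, 2], [2, 1]]
Verify stationarity: grad f(x*) = H x* + g = (0, 0).
Eigenvalues of H: 0, 5.
H has a zero eigenvalue (singular; positive semidefinite but not definite), so H is neither positive definite, negative definite, nor indefinite. The second-order test alone is inconclusive -> degen.
(Indeed, f is constant along the null direction of H through x*, so x* is not a strict local extremum.)

degen


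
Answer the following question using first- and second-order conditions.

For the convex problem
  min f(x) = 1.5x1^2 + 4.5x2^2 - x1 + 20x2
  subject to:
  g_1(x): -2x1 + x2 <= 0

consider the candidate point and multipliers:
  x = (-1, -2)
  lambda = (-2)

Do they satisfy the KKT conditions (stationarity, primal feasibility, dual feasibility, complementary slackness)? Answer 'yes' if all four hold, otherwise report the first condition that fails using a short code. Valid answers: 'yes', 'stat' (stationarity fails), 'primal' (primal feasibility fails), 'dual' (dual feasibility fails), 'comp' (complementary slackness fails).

Gradient of f: grad f(x) = Q x + c = (-4, 2)
Constraint values g_i(x) = a_i^T x - b_i:
  g_1((-1, -2)) = 0
Stationarity residual: grad f(x) + sum_i lambda_i a_i = (0, 0)
  -> stationarity OK
Primal feasibility (all g_i <= 0): OK
Dual feasibility (all lambda_i >= 0): FAILS
Complementary slackness (lambda_i * g_i(x) = 0 for all i): OK

Verdict: the first failing condition is dual_feasibility -> dual.

dual


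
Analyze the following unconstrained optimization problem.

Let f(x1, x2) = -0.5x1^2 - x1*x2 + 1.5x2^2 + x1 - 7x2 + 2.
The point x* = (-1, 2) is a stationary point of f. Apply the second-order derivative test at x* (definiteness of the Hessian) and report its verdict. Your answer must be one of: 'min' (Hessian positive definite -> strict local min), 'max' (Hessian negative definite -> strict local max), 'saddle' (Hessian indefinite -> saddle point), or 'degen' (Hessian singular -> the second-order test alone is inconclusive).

Compute the Hessian H = grad^2 f:
  H = [[-1, -1], [-1, 3]]
Verify stationarity: grad f(x*) = H x* + g = (0, 0).
Eigenvalues of H: -1.2361, 3.2361.
Eigenvalues have mixed signs, so H is indefinite -> x* is a saddle point.

saddle


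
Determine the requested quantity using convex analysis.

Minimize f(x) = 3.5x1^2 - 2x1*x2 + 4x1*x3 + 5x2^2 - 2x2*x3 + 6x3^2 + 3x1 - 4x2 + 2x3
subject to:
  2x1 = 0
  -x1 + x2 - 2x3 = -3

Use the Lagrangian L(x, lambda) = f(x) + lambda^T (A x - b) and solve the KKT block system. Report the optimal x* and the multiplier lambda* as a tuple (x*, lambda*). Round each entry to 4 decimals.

Form the Lagrangian:
  L(x, lambda) = (1/2) x^T Q x + c^T x + lambda^T (A x - b)
Stationarity (grad_x L = 0): Q x + c + A^T lambda = 0.
Primal feasibility: A x = b.

This gives the KKT block system:
  [ Q   A^T ] [ x     ]   [-c ]
  [ A    0  ] [ lambda ] = [ b ]

Solving the linear system:
  x*      = (0, -0.2727, 1.3636)
  lambda* = (0.2273, 9.4545)
  f(x*)   = 16.0909

x* = (0, -0.2727, 1.3636), lambda* = (0.2273, 9.4545)


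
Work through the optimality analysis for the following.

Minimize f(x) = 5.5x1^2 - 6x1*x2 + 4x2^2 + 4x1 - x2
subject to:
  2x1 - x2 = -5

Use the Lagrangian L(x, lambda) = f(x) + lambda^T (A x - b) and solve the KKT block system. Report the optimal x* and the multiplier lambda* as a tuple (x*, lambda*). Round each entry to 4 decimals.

Form the Lagrangian:
  L(x, lambda) = (1/2) x^T Q x + c^T x + lambda^T (A x - b)
Stationarity (grad_x L = 0): Q x + c + A^T lambda = 0.
Primal feasibility: A x = b.

This gives the KKT block system:
  [ Q   A^T ] [ x     ]   [-c ]
  [ A    0  ] [ lambda ] = [ b ]

Solving the linear system:
  x*      = (-2.7368, -0.4737)
  lambda* = (11.6316)
  f(x*)   = 23.8421

x* = (-2.7368, -0.4737), lambda* = (11.6316)


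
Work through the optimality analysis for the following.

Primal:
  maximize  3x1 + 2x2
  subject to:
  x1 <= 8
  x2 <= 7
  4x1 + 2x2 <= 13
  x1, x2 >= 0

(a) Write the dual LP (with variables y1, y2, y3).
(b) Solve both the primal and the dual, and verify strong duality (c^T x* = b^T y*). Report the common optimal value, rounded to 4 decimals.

The standard primal-dual pair for 'max c^T x s.t. A x <= b, x >= 0' is:
  Dual:  min b^T y  s.t.  A^T y >= c,  y >= 0.

So the dual LP is:
  minimize  8y1 + 7y2 + 13y3
  subject to:
    y1 + 4y3 >= 3
    y2 + 2y3 >= 2
    y1, y2, y3 >= 0

Solving the primal: x* = (0, 6.5).
  primal value c^T x* = 13.
Solving the dual: y* = (0, 0, 1).
  dual value b^T y* = 13.
Strong duality: c^T x* = b^T y*. Confirmed.

13


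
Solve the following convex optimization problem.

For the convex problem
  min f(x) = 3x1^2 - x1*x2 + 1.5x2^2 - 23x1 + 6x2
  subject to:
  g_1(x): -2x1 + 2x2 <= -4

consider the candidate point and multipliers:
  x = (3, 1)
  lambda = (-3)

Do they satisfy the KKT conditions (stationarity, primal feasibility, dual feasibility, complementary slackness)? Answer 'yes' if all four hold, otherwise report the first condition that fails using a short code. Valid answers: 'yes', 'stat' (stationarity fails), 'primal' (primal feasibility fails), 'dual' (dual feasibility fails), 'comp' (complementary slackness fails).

Gradient of f: grad f(x) = Q x + c = (-6, 6)
Constraint values g_i(x) = a_i^T x - b_i:
  g_1((3, 1)) = 0
Stationarity residual: grad f(x) + sum_i lambda_i a_i = (0, 0)
  -> stationarity OK
Primal feasibility (all g_i <= 0): OK
Dual feasibility (all lambda_i >= 0): FAILS
Complementary slackness (lambda_i * g_i(x) = 0 for all i): OK

Verdict: the first failing condition is dual_feasibility -> dual.

dual


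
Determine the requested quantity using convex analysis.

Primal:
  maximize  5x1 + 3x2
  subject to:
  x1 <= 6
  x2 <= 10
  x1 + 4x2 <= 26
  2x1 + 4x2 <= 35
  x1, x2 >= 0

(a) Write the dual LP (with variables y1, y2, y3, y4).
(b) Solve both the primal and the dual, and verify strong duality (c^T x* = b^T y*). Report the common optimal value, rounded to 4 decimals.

The standard primal-dual pair for 'max c^T x s.t. A x <= b, x >= 0' is:
  Dual:  min b^T y  s.t.  A^T y >= c,  y >= 0.

So the dual LP is:
  minimize  6y1 + 10y2 + 26y3 + 35y4
  subject to:
    y1 + y3 + 2y4 >= 5
    y2 + 4y3 + 4y4 >= 3
    y1, y2, y3, y4 >= 0

Solving the primal: x* = (6, 5).
  primal value c^T x* = 45.
Solving the dual: y* = (4.25, 0, 0.75, 0).
  dual value b^T y* = 45.
Strong duality: c^T x* = b^T y*. Confirmed.

45


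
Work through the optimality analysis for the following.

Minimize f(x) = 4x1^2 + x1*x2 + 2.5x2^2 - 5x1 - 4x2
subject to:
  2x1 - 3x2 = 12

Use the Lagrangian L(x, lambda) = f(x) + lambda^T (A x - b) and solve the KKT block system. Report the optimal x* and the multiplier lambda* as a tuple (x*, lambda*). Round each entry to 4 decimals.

Form the Lagrangian:
  L(x, lambda) = (1/2) x^T Q x + c^T x + lambda^T (A x - b)
Stationarity (grad_x L = 0): Q x + c + A^T lambda = 0.
Primal feasibility: A x = b.

This gives the KKT block system:
  [ Q   A^T ] [ x     ]   [-c ]
  [ A    0  ] [ lambda ] = [ b ]

Solving the linear system:
  x*      = (2.1635, -2.5577)
  lambda* = (-4.875)
  f(x*)   = 28.9567

x* = (2.1635, -2.5577), lambda* = (-4.875)


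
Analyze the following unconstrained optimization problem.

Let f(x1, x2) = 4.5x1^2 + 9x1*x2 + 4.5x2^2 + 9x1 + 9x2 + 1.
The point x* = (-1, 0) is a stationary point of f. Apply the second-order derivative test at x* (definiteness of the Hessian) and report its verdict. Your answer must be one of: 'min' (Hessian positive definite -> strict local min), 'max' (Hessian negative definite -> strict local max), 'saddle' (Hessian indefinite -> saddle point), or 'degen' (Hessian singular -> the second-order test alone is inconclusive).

Compute the Hessian H = grad^2 f:
  H = [[9, 9], [9, 9]]
Verify stationarity: grad f(x*) = H x* + g = (0, 0).
Eigenvalues of H: 0, 18.
H has a zero eigenvalue (singular; positive semidefinite but not definite), so H is neither positive definite, negative definite, nor indefinite. The second-order test alone is inconclusive -> degen.
(Indeed, f is constant along the null direction of H through x*, so x* is not a strict local extremum.)

degen


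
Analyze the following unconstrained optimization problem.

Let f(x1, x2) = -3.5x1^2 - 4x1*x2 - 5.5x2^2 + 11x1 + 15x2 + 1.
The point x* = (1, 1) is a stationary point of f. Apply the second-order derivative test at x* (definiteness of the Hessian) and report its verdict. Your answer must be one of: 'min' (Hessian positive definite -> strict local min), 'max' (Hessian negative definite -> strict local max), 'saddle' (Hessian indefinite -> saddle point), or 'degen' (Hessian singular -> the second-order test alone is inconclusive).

Compute the Hessian H = grad^2 f:
  H = [[-7, -4], [-4, -11]]
Verify stationarity: grad f(x*) = H x* + g = (0, 0).
Eigenvalues of H: -13.4721, -4.5279.
Both eigenvalues < 0, so H is negative definite -> x* is a strict local max.

max


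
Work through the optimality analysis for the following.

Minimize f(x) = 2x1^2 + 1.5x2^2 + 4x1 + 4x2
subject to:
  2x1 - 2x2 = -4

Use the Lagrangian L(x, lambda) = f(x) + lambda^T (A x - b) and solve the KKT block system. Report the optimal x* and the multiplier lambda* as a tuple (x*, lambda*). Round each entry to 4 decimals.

Form the Lagrangian:
  L(x, lambda) = (1/2) x^T Q x + c^T x + lambda^T (A x - b)
Stationarity (grad_x L = 0): Q x + c + A^T lambda = 0.
Primal feasibility: A x = b.

This gives the KKT block system:
  [ Q   A^T ] [ x     ]   [-c ]
  [ A    0  ] [ lambda ] = [ b ]

Solving the linear system:
  x*      = (-2, 0)
  lambda* = (2)
  f(x*)   = 0

x* = (-2, 0), lambda* = (2)


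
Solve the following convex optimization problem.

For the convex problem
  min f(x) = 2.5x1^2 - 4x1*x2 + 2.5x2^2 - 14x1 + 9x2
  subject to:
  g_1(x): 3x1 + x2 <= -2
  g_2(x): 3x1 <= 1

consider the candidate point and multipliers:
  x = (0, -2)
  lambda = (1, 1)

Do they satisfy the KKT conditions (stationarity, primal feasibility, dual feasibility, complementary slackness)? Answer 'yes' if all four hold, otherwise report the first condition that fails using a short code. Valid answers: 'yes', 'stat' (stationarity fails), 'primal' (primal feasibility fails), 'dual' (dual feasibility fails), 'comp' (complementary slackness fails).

Gradient of f: grad f(x) = Q x + c = (-6, -1)
Constraint values g_i(x) = a_i^T x - b_i:
  g_1((0, -2)) = 0
  g_2((0, -2)) = -1
Stationarity residual: grad f(x) + sum_i lambda_i a_i = (0, 0)
  -> stationarity OK
Primal feasibility (all g_i <= 0): OK
Dual feasibility (all lambda_i >= 0): OK
Complementary slackness (lambda_i * g_i(x) = 0 for all i): FAILS

Verdict: the first failing condition is complementary_slackness -> comp.

comp


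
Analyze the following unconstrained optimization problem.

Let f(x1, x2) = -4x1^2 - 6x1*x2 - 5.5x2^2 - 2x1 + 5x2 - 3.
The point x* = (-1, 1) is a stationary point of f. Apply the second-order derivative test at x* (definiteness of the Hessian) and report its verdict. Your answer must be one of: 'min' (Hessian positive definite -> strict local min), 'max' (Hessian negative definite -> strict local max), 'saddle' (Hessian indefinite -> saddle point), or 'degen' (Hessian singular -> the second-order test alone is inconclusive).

Compute the Hessian H = grad^2 f:
  H = [[-8, -6], [-6, -11]]
Verify stationarity: grad f(x*) = H x* + g = (0, 0).
Eigenvalues of H: -15.6847, -3.3153.
Both eigenvalues < 0, so H is negative definite -> x* is a strict local max.

max


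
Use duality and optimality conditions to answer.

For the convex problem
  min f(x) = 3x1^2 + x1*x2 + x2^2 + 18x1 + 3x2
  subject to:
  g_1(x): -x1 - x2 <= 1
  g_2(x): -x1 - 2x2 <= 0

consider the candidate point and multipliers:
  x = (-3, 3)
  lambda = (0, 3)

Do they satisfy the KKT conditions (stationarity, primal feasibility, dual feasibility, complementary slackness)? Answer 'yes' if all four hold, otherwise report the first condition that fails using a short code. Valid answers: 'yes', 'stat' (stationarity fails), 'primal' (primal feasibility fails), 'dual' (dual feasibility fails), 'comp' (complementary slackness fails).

Gradient of f: grad f(x) = Q x + c = (3, 6)
Constraint values g_i(x) = a_i^T x - b_i:
  g_1((-3, 3)) = -1
  g_2((-3, 3)) = -3
Stationarity residual: grad f(x) + sum_i lambda_i a_i = (0, 0)
  -> stationarity OK
Primal feasibility (all g_i <= 0): OK
Dual feasibility (all lambda_i >= 0): OK
Complementary slackness (lambda_i * g_i(x) = 0 for all i): FAILS

Verdict: the first failing condition is complementary_slackness -> comp.

comp


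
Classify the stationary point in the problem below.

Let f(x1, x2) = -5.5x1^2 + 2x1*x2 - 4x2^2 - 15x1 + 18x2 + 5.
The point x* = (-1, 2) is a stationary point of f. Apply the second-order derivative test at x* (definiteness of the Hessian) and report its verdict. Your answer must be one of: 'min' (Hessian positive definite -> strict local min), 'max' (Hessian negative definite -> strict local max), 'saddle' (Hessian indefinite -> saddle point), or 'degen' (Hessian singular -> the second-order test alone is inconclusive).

Compute the Hessian H = grad^2 f:
  H = [[-11, 2], [2, -8]]
Verify stationarity: grad f(x*) = H x* + g = (0, 0).
Eigenvalues of H: -12, -7.
Both eigenvalues < 0, so H is negative definite -> x* is a strict local max.

max


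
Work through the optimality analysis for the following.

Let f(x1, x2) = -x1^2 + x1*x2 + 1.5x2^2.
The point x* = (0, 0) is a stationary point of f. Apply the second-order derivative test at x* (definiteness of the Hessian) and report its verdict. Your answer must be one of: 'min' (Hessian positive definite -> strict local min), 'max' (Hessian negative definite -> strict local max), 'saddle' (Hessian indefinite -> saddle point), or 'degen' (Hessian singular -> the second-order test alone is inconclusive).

Compute the Hessian H = grad^2 f:
  H = [[-2, 1], [1, 3]]
Verify stationarity: grad f(x*) = H x* + g = (0, 0).
Eigenvalues of H: -2.1926, 3.1926.
Eigenvalues have mixed signs, so H is indefinite -> x* is a saddle point.

saddle


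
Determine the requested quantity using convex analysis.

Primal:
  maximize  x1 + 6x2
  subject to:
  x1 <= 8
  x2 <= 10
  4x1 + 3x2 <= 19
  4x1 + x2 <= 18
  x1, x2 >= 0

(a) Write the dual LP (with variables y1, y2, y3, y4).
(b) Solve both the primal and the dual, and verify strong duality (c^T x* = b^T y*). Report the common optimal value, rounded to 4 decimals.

The standard primal-dual pair for 'max c^T x s.t. A x <= b, x >= 0' is:
  Dual:  min b^T y  s.t.  A^T y >= c,  y >= 0.

So the dual LP is:
  minimize  8y1 + 10y2 + 19y3 + 18y4
  subject to:
    y1 + 4y3 + 4y4 >= 1
    y2 + 3y3 + y4 >= 6
    y1, y2, y3, y4 >= 0

Solving the primal: x* = (0, 6.3333).
  primal value c^T x* = 38.
Solving the dual: y* = (0, 0, 2, 0).
  dual value b^T y* = 38.
Strong duality: c^T x* = b^T y*. Confirmed.

38


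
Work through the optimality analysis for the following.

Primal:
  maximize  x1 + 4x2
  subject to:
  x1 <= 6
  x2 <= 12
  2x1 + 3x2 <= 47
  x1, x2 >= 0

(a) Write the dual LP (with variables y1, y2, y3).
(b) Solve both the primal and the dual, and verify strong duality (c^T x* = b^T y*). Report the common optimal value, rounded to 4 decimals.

The standard primal-dual pair for 'max c^T x s.t. A x <= b, x >= 0' is:
  Dual:  min b^T y  s.t.  A^T y >= c,  y >= 0.

So the dual LP is:
  minimize  6y1 + 12y2 + 47y3
  subject to:
    y1 + 2y3 >= 1
    y2 + 3y3 >= 4
    y1, y2, y3 >= 0

Solving the primal: x* = (5.5, 12).
  primal value c^T x* = 53.5.
Solving the dual: y* = (0, 2.5, 0.5).
  dual value b^T y* = 53.5.
Strong duality: c^T x* = b^T y*. Confirmed.

53.5


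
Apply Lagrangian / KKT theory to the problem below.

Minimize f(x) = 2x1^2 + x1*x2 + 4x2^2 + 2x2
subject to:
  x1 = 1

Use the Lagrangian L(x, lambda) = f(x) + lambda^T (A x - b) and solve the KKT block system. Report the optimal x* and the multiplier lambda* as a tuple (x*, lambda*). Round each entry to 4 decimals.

Form the Lagrangian:
  L(x, lambda) = (1/2) x^T Q x + c^T x + lambda^T (A x - b)
Stationarity (grad_x L = 0): Q x + c + A^T lambda = 0.
Primal feasibility: A x = b.

This gives the KKT block system:
  [ Q   A^T ] [ x     ]   [-c ]
  [ A    0  ] [ lambda ] = [ b ]

Solving the linear system:
  x*      = (1, -0.375)
  lambda* = (-3.625)
  f(x*)   = 1.4375

x* = (1, -0.375), lambda* = (-3.625)


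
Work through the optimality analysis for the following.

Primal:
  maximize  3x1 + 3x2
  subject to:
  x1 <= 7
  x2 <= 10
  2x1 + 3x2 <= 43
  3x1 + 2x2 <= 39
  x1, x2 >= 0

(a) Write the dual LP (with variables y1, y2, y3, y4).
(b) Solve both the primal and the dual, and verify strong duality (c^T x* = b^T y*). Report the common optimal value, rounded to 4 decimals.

The standard primal-dual pair for 'max c^T x s.t. A x <= b, x >= 0' is:
  Dual:  min b^T y  s.t.  A^T y >= c,  y >= 0.

So the dual LP is:
  minimize  7y1 + 10y2 + 43y3 + 39y4
  subject to:
    y1 + 2y3 + 3y4 >= 3
    y2 + 3y3 + 2y4 >= 3
    y1, y2, y3, y4 >= 0

Solving the primal: x* = (6.3333, 10).
  primal value c^T x* = 49.
Solving the dual: y* = (0, 1, 0, 1).
  dual value b^T y* = 49.
Strong duality: c^T x* = b^T y*. Confirmed.

49


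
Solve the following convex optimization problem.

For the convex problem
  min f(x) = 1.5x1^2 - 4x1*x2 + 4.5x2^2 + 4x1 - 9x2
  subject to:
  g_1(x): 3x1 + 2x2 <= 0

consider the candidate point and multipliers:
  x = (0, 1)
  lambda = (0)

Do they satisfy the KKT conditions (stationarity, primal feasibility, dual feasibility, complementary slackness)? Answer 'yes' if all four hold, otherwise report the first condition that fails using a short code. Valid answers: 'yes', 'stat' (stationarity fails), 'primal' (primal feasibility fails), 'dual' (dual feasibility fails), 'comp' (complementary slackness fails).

Gradient of f: grad f(x) = Q x + c = (0, 0)
Constraint values g_i(x) = a_i^T x - b_i:
  g_1((0, 1)) = 2
Stationarity residual: grad f(x) + sum_i lambda_i a_i = (0, 0)
  -> stationarity OK
Primal feasibility (all g_i <= 0): FAILS
Dual feasibility (all lambda_i >= 0): OK
Complementary slackness (lambda_i * g_i(x) = 0 for all i): OK

Verdict: the first failing condition is primal_feasibility -> primal.

primal


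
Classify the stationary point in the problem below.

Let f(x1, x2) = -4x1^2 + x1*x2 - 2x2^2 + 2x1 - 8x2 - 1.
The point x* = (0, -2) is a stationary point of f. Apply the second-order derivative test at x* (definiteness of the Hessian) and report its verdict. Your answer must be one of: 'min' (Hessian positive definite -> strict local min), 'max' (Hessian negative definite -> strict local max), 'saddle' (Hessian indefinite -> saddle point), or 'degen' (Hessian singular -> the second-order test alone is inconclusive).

Compute the Hessian H = grad^2 f:
  H = [[-8, 1], [1, -4]]
Verify stationarity: grad f(x*) = H x* + g = (0, 0).
Eigenvalues of H: -8.2361, -3.7639.
Both eigenvalues < 0, so H is negative definite -> x* is a strict local max.

max


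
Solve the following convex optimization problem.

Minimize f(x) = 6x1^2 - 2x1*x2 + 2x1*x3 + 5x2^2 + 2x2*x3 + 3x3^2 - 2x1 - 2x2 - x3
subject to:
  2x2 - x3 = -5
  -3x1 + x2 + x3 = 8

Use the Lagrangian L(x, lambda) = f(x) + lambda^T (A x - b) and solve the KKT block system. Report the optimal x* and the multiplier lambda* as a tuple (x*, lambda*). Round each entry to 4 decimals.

Form the Lagrangian:
  L(x, lambda) = (1/2) x^T Q x + c^T x + lambda^T (A x - b)
Stationarity (grad_x L = 0): Q x + c + A^T lambda = 0.
Primal feasibility: A x = b.

This gives the KKT block system:
  [ Q   A^T ] [ x     ]   [-c ]
  [ A    0  ] [ lambda ] = [ b ]

Solving the linear system:
  x*      = (-2.0345, -1.0345, 2.931)
  lambda* = (4.2874, -6.1609)
  f(x*)   = 36.9655

x* = (-2.0345, -1.0345, 2.931), lambda* = (4.2874, -6.1609)


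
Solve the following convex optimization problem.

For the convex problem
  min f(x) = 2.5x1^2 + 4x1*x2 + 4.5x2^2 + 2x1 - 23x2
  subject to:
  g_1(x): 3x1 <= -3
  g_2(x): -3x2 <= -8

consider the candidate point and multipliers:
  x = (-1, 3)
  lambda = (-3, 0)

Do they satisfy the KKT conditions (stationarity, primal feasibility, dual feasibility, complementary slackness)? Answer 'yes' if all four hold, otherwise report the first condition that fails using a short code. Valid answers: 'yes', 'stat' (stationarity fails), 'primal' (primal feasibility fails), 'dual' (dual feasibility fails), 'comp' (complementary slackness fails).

Gradient of f: grad f(x) = Q x + c = (9, 0)
Constraint values g_i(x) = a_i^T x - b_i:
  g_1((-1, 3)) = 0
  g_2((-1, 3)) = -1
Stationarity residual: grad f(x) + sum_i lambda_i a_i = (0, 0)
  -> stationarity OK
Primal feasibility (all g_i <= 0): OK
Dual feasibility (all lambda_i >= 0): FAILS
Complementary slackness (lambda_i * g_i(x) = 0 for all i): OK

Verdict: the first failing condition is dual_feasibility -> dual.

dual


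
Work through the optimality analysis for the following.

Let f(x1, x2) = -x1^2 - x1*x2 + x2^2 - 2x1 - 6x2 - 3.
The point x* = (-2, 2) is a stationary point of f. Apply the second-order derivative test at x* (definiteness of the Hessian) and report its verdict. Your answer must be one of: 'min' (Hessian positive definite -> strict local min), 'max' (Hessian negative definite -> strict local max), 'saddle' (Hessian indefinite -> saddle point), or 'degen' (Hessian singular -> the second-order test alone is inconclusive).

Compute the Hessian H = grad^2 f:
  H = [[-2, -1], [-1, 2]]
Verify stationarity: grad f(x*) = H x* + g = (0, 0).
Eigenvalues of H: -2.2361, 2.2361.
Eigenvalues have mixed signs, so H is indefinite -> x* is a saddle point.

saddle
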